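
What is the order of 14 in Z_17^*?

16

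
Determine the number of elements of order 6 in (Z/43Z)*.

φ(43) = 43 − 1 = 42 = 2 · 3 · 7.
Since (Z/43Z)^× is cyclic of order 42, the number of elements of order d is φ(d) when d | 42 and 0 otherwise.
6 = 2 · 3 divides 42, and φ(6) = 2.

2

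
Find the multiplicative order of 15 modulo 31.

10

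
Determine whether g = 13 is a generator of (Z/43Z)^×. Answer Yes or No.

No

φ(43) = 43 − 1 = 42 = 2 · 3 · 7.
Test 13^(42/q) mod 43 for each prime factor q of 42:
13^21 ≡ 1 (mod 43)  [q = 2: ≡ 1 ✗]
13^14 ≡ 6 (mod 43)  [q = 3: ≢ 1 ✓]
13^6 ≡ 16 (mod 43)  [q = 7: ≢ 1 ✓]
The check at q = 2 fails, so 13 generates a proper subgroup.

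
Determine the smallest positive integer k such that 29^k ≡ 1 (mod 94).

46

ord(29) | φ(94) = φ(2)·φ(47) = 1·46 = 46 = 2 · 23.
Divisors of 46: 1, 2, 23, 46.
Test each divisor d:
29^1 ≡ 29 (mod 94)
29^2 ≡ 89 (mod 94)
29^23 ≡ 93 (mod 94)
29^46 ≡ 1 (mod 94) ✓
Hence ord(29) = 46.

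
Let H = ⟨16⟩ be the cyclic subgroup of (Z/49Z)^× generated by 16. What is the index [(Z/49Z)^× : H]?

By Lagrange's theorem, ord_49(16) divides φ(49) = φ(7^2) = 7·(7−1) = 42 = 2 · 3 · 7.
Divisors of 42: 1, 2, 3, 6, 7, 14, 21, 42.
Test each divisor d:
16^1 ≡ 16 (mod 49)
16^2 ≡ 11 (mod 49)
16^3 ≡ 29 (mod 49)
16^6 ≡ 8 (mod 49)
16^7 ≡ 30 (mod 49)
16^14 ≡ 18 (mod 49)
16^21 ≡ 1 (mod 49) ✓
So ord_49(16) = 21, hence |⟨16⟩| = 21.
The index is φ(49) / ord(16) = 42 / 21 = 2.

2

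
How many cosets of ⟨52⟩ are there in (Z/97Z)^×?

The order of 52 must divide φ(97) = 97 − 1 = 96 = 2^5 · 3.
Divisors of 96: 1, 2, 3, 4, 6, 8, 12, 16, 24, 32, 48, 96.
Compute 52^d (mod 97) for the divisors d until we hit 1:
52^1 ≡ 52 (mod 97)
52^2 ≡ 85 (mod 97)
52^3 ≡ 55 (mod 97)
52^4 ≡ 47 (mod 97)
52^6 ≡ 18 (mod 97)
52^8 ≡ 75 (mod 97)
52^12 ≡ 33 (mod 97)
52^16 ≡ 96 (mod 97)
52^24 ≡ 22 (mod 97)
52^32 ≡ 1 (mod 97) ✓
Thus |⟨52⟩| = ord(52) = 32.
Index = |(Z/97Z)^×| / |⟨52⟩| = 96 / 32 = 3.

3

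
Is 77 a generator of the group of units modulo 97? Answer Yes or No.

No

φ(97) = 97 − 1 = 96 = 2^5 · 3.
It suffices to check that the order of 77 is not a proper divisor of 96: compute 77^(96/q) for q ∈ {2, 3}.
77^48 ≡ 96 (mod 97)  [q = 2: ≢ 1 ✓]
77^32 ≡ 1 (mod 97)  [q = 3: ≡ 1 ✗]
Since 77^32 ≡ 1, the order of 77 divides 32 < 96, so 77 is not a primitive root.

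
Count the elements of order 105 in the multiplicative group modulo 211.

48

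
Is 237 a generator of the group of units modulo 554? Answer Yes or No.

No

φ(554) = φ(2)·φ(277) = 1·276 = 276 = 2^2 · 3 · 23.
Test 237^(276/q) mod 554 for each prime factor q of 276:
237^138 ≡ 1 (mod 554)  [q = 2: ≡ 1 ✗]
237^92 ≡ 393 (mod 554)  [q = 3: ≢ 1 ✓]
237^12 ≡ 307 (mod 554)  [q = 23: ≢ 1 ✓]
The check at q = 2 fails, so 237 generates a proper subgroup.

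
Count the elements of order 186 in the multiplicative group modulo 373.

φ(373) = 373 − 1 = 372 = 2^2 · 3 · 31.
In a cyclic group of order 372, there are φ(d) elements of order d for each divisor d of 372, and zero for non-divisors.
186 = 2 · 3 · 31 divides 372, and φ(186) = 60.

60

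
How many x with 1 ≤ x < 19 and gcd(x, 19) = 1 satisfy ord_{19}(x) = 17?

φ(19) = 19 − 1 = 18 = 2 · 3^2.
Since (Z/19Z)^× is cyclic of order 18, the number of elements of order d is φ(d) when d | 18 and 0 otherwise.
Here 18 is not a multiple of 17, so there are no elements of order 17.

0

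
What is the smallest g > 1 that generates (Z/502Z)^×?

φ(502) = φ(2)·φ(251) = 1·250 = 250 = 2 · 5^3.
g is a primitive root iff g^(250/q) ≢ 1 (mod 502) for each prime q ∈ {2, 5}.
g = 2: gcd(2, 502) = 2 > 1, not a unit — skip.
g = 3: 3^125 ≡ 1 — hits 1, so not a primitive root.
g = 4: gcd(4, 502) = 2 > 1, not a unit — skip.
g = 5: 5^125 ≡ 1 — hits 1, so not a primitive root.
g = 6: gcd(6, 502) = 2 > 1, not a unit — skip.
g = 7: 7^125 ≡ 1 — hits 1, so not a primitive root.
g = 8: gcd(8, 502) = 2 > 1, not a unit — skip.
g = 9: 9^125 ≡ 1 — hits 1, so not a primitive root.
g = 10: gcd(10, 502) = 2 > 1, not a unit — skip.
g = 11: 11^125 ≡ 501; 11^50 ≡ 219 — none is 1, so 11 is a primitive root.
The smallest primitive root modulo 502 is 11.

11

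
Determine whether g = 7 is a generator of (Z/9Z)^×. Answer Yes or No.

No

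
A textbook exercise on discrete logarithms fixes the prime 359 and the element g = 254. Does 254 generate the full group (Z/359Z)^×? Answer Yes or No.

φ(359) = 359 − 1 = 358 = 2 · 179.
Test 254^(358/q) mod 359 for each prime factor q of 358:
254^179 ≡ 1 (mod 359)  [q = 2: ≡ 1 ✗]
254^2 ≡ 255 (mod 359)  [q = 179: ≢ 1 ✓]
Since 254^179 ≡ 1, the order of 254 divides 179 < 358, so 254 is not a primitive root.

No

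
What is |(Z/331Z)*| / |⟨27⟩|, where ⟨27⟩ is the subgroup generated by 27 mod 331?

3

By Lagrange's theorem, ord_331(27) divides φ(331) = 331 − 1 = 330 = 2 · 3 · 5 · 11.
Divisors of 330: 1, 2, 3, 5, 6, 10, 11, 15, 22, 30, 33, 55, 66, 110, 165, 330.
Test each divisor d:
27^1 ≡ 27 (mod 331)
27^2 ≡ 67 (mod 331)
27^3 ≡ 154 (mod 331)
27^5 ≡ 57 (mod 331)
27^6 ≡ 215 (mod 331)
27^10 ≡ 270 (mod 331)
27^11 ≡ 8 (mod 331)
27^15 ≡ 164 (mod 331)
27^22 ≡ 64 (mod 331)
27^30 ≡ 85 (mod 331)
27^33 ≡ 181 (mod 331)
27^55 ≡ 330 (mod 331)
27^66 ≡ 323 (mod 331)
27^110 ≡ 1 (mod 331) ✓
The order of 27 is 110, so the subgroup it generates has 110 elements.
Index = |(Z/331Z)^×| / |⟨27⟩| = 330 / 110 = 3.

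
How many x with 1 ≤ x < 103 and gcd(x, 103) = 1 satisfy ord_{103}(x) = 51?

32

φ(103) = 103 − 1 = 102 = 2 · 3 · 17.
Since (Z/103Z)^× is cyclic of order 102, the number of elements of order d is φ(d) when d | 102 and 0 otherwise.
51 = 3 · 17 divides 102, and φ(51) = 32.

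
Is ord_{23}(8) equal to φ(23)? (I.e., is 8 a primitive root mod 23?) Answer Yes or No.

No

φ(23) = 23 − 1 = 22 = 2 · 11.
8 is a primitive root mod 23 iff 8^(φ(23)/q) ≢ 1 for every prime q | φ(23), i.e. q ∈ {2, 11}.
8^11 ≡ 1 (mod 23)  [q = 2: ≡ 1 ✗]
8^2 ≡ 18 (mod 23)  [q = 11: ≢ 1 ✓]
The check at q = 2 fails, so 8 generates a proper subgroup.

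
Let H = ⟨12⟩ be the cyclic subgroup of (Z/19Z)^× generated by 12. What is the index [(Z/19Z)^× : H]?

By Lagrange's theorem, ord_19(12) divides φ(19) = 19 − 1 = 18 = 2 · 3^2.
Divisors of 18: 1, 2, 3, 6, 9, 18.
Check 12^d mod 19 for each divisor in increasing order:
12^1 ≡ 12 (mod 19)
12^2 ≡ 11 (mod 19)
12^3 ≡ 18 (mod 19)
12^6 ≡ 1 (mod 19) ✓
So ord_19(12) = 6, hence |⟨12⟩| = 6.
[(Z/19Z)^× : ⟨12⟩] = 18/6 = 3.

3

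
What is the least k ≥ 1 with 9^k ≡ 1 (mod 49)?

21

The order of 9 must divide φ(49) = φ(7^2) = 7·(7−1) = 42 = 2 · 3 · 7.
Divisors of 42: 1, 2, 3, 6, 7, 14, 21, 42.
Evaluate successive powers at the divisors of 42:
9^1 ≡ 9 (mod 49)
9^2 ≡ 32 (mod 49)
9^3 ≡ 43 (mod 49)
9^6 ≡ 36 (mod 49)
9^7 ≡ 30 (mod 49)
9^14 ≡ 18 (mod 49)
9^21 ≡ 1 (mod 49) ✓
Hence ord(9) = 21.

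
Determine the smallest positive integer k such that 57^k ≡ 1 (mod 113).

28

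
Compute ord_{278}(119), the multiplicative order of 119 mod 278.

By Lagrange's theorem, ord_278(119) divides φ(278) = φ(2)·φ(139) = 1·138 = 138 = 2 · 3 · 23.
Divisors of 138: 1, 2, 3, 6, 23, 46, 69, 138.
Compute 119^d (mod 278) for the divisors d until we hit 1:
119^1 ≡ 119
119^2 ≡ 261
119^3 ≡ 201
119^6 ≡ 91
119^23 ≡ 97
119^46 ≡ 235
119^69 ≡ 277
119^138 ≡ 1
The smallest such exponent is 138, so the order of 119 is 138.

138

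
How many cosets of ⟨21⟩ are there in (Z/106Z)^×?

1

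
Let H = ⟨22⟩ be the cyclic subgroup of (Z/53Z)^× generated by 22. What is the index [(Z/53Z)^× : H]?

1

ord(22) | φ(53) = 53 − 1 = 52 = 2^2 · 13.
Divisors of 52: 1, 2, 4, 13, 26, 52.
Check 22^d mod 53 for each divisor in increasing order:
22^1 ≡ 22
22^2 ≡ 7
22^4 ≡ 49
22^13 ≡ 23
22^26 ≡ 52
22^52 ≡ 1
Thus |⟨22⟩| = ord(22) = 52.
Index = |(Z/53Z)^×| / |⟨22⟩| = 52 / 52 = 1.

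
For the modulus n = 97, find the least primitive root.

5

φ(97) = 97 − 1 = 96 = 2^5 · 3.
Test candidates g = 2, 3, … against the prime factors q ∈ {2, 3} of φ(97): g is a generator iff g^(96/q) ≢ 1 for every such q.
g = 2: 2^48 ≡ 1 — hits 1, so not a primitive root.
g = 3: 3^48 ≡ 1 — hits 1, so not a primitive root.
g = 4: 4^48 ≡ 1 — hits 1, so not a primitive root.
g = 5: 5^48 ≡ 96; 5^32 ≡ 35 — none is 1, so 5 is a primitive root.
Hence the least primitive root of 97 is 5.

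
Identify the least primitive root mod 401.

3

φ(401) = 401 − 1 = 400 = 2^4 · 5^2.
Test candidates g = 2, 3, … against the prime factors q ∈ {2, 5} of φ(401): g is a generator iff g^(400/q) ≢ 1 for every such q.
g = 2: 2^200 ≡ 1 — hits 1, so not a primitive root.
g = 3: 3^200 ≡ 400; 3^80 ≡ 72 — none is 1, so 3 is a primitive root.
So 3 is the smallest generator of (Z/401Z)^×.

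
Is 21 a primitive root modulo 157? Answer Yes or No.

φ(157) = 157 − 1 = 156 = 2^2 · 3 · 13.
It suffices to check that the order of 21 is not a proper divisor of 156: compute 21^(156/q) for q ∈ {2, 3, 13}.
21^78 ≡ 156 (mod 157)  [q = 2: ≢ 1 ✓]
21^52 ≡ 12 (mod 157)  [q = 3: ≢ 1 ✓]
21^12 ≡ 16 (mod 157)  [q = 13: ≢ 1 ✓]
None equal 1, so ord_157(21) = 156: 21 is a primitive root.

Yes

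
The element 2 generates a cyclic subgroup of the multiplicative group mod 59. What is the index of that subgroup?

By Lagrange's theorem, ord_59(2) divides φ(59) = 59 − 1 = 58 = 2 · 29.
Divisors of 58: 1, 2, 29, 58.
Evaluate successive powers at the divisors of 58:
2^1 ≡ 2
2^2 ≡ 4
2^29 ≡ 58
2^58 ≡ 1
So ord_59(2) = 58, hence |⟨2⟩| = 58.
Index = |(Z/59Z)^×| / |⟨2⟩| = 58 / 58 = 1.

1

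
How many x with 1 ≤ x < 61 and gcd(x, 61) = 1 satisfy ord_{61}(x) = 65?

φ(61) = 61 − 1 = 60 = 2^2 · 3 · 5.
Since (Z/61Z)^× is cyclic of order 60, the number of elements of order d is φ(d) when d | 60 and 0 otherwise.
Since 65 ∤ 60, the count is 0.

0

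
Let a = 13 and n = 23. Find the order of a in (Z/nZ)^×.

By Lagrange's theorem, ord_23(13) divides φ(23) = 23 − 1 = 22 = 2 · 11.
Divisors of 22: 1, 2, 11, 22.
Check 13^d mod 23 for each divisor in increasing order:
13^1 ≡ 13 (mod 23)
13^2 ≡ 8 (mod 23)
13^11 ≡ 1 (mod 23) ✓
Hence ord(13) = 11.

11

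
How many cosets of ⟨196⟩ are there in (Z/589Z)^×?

By Lagrange's theorem, ord_589(196) divides φ(589) = φ(19·31) = (19−1)·(31−1) = 18·30 = 540 = 2^2 · 3^3 · 5.
Divisors of 540: 1, 2, 3, 4, 5, 6, 9, 10, 12, 15, 18, 20, 27, 30, 36, 45, 54, 60, 90, 108, 135, 180, 270, 540.
Test each divisor d:
196^1 ≡ 196 (mod 589)
196^2 ≡ 131 (mod 589)
196^3 ≡ 349 (mod 589)
196^4 ≡ 80 (mod 589)
196^5 ≡ 366 (mod 589)
196^6 ≡ 467 (mod 589)
196^9 ≡ 419 (mod 589)
196^10 ≡ 253 (mod 589)
196^12 ≡ 159 (mod 589)
196^15 ≡ 125 (mod 589)
196^18 ≡ 39 (mod 589)
196^20 ≡ 397 (mod 589)
196^27 ≡ 438 (mod 589)
196^30 ≡ 311 (mod 589)
196^36 ≡ 343 (mod 589)
196^45 ≡ 1 (mod 589) ✓
So ord_589(196) = 45, hence |⟨196⟩| = 45.
[(Z/589Z)^× : ⟨196⟩] = 540/45 = 12.

12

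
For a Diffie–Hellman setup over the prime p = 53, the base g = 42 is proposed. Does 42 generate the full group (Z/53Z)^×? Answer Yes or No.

No

φ(53) = 53 − 1 = 52 = 2^2 · 13.
An element g generates (Z/53Z)^× iff g^(52/q) ≢ 1 (mod 53) for each prime q ∈ {2, 13}.
42^26 ≡ 1 (mod 53)  [q = 2: ≡ 1 ✗]
42^4 ≡ 13 (mod 53)  [q = 13: ≢ 1 ✓]
The check at q = 2 fails, so 42 generates a proper subgroup.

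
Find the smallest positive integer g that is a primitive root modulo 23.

5

φ(23) = 23 − 1 = 22 = 2 · 11.
Test candidates g = 2, 3, … against the prime factors q ∈ {2, 11} of φ(23): g is a generator iff g^(22/q) ≢ 1 for every such q.
g = 2: 2^11 ≡ 1 — hits 1, so not a primitive root.
g = 3: 3^11 ≡ 1 — hits 1, so not a primitive root.
g = 4: 4^11 ≡ 1 — hits 1, so not a primitive root.
g = 5: 5^11 ≡ 22; 5^2 ≡ 2 — none is 1, so 5 is a primitive root.
Hence the least primitive root of 23 is 5.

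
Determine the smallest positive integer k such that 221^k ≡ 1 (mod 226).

By Lagrange's theorem, ord_226(221) divides φ(226) = φ(2)·φ(113) = 1·112 = 112 = 2^4 · 7.
Divisors of 112: 1, 2, 4, 7, 8, 14, 16, 28, 56, 112.
Compute 221^d (mod 226) for the divisors d until we hit 1:
221^1 ≡ 221
221^2 ≡ 25
221^4 ≡ 173
221^7 ≡ 71
221^8 ≡ 97
221^14 ≡ 69
221^16 ≡ 143
221^28 ≡ 15
221^56 ≡ 225
221^112 ≡ 1
Hence ord(221) = 112.

112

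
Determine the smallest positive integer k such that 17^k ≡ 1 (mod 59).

29

Since 17 ∈ (Z/59Z)^×, its order divides φ(59) = 59 − 1 = 58 = 2 · 29.
Divisors of 58: 1, 2, 29, 58.
Check 17^d mod 59 for each divisor in increasing order:
17^1 ≡ 17
17^2 ≡ 53
17^29 ≡ 1
Therefore the multiplicative order of 17 modulo 59 is 29.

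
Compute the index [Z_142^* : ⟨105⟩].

5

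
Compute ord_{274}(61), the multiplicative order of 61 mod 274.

Since 61 ∈ (Z/274Z)^×, its order divides φ(274) = φ(2)·φ(137) = 1·136 = 136 = 2^3 · 17.
Divisors of 136: 1, 2, 4, 8, 17, 34, 68, 136.
Check 61^d mod 274 for each divisor in increasing order:
61^1 ≡ 61 (mod 274)
61^2 ≡ 159 (mod 274)
61^4 ≡ 73 (mod 274)
61^8 ≡ 123 (mod 274)
61^17 ≡ 37 (mod 274)
61^34 ≡ 273 (mod 274)
61^68 ≡ 1 (mod 274) ✓
So ord_274(61) = 68.

68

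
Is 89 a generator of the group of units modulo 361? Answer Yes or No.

Yes

φ(361) = φ(19^2) = 19·(19−1) = 342 = 2 · 3^2 · 19.
Test 89^(342/q) mod 361 for each prime factor q of 342:
89^171 ≡ 360 (mod 361)  [q = 2: ≢ 1 ✓]
89^114 ≡ 68 (mod 361)  [q = 3: ≢ 1 ✓]
89^18 ≡ 115 (mod 361)  [q = 19: ≢ 1 ✓]
All checks pass, so 89 has order 342 and is a primitive root modulo 361.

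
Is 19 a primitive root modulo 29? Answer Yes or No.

Yes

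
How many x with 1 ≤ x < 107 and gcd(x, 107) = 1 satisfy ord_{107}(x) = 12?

φ(107) = 107 − 1 = 106 = 2 · 53.
Since (Z/107Z)^× is cyclic of order 106, the number of elements of order d is φ(d) when d | 106 and 0 otherwise.
Since 12 ∤ 106, the count is 0.

0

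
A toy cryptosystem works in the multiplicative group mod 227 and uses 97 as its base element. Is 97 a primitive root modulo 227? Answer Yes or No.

φ(227) = 227 − 1 = 226 = 2 · 113.
It suffices to check that the order of 97 is not a proper divisor of 226: compute 97^(226/q) for q ∈ {2, 113}.
97^113 ≡ 1 (mod 227)  [q = 2: ≡ 1 ✗]
97^2 ≡ 102 (mod 227)  [q = 113: ≢ 1 ✓]
97^113 ≡ 1 shows ord(97) | 113, strictly less than φ(227); not a primitive root.

No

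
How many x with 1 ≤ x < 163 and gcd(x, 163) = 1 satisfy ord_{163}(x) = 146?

0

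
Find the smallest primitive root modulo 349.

φ(349) = 349 − 1 = 348 = 2^2 · 3 · 29.
g is a primitive root iff g^(348/q) ≢ 1 (mod 349) for each prime q ∈ {2, 3, 29}.
g = 2: 2^174 ≡ 348; 2^116 ≡ 226; 2^12 ≡ 257 — none is 1, so 2 is a primitive root.
So 2 is the smallest generator of (Z/349Z)^×.

2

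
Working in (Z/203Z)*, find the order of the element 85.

Since 85 ∈ (Z/203Z)^×, its order divides φ(203) = φ(7·29) = (7−1)·(29−1) = 6·28 = 168 = 2^3 · 3 · 7.
Divisors of 168: 1, 2, 3, 4, 6, 7, 8, 12, 14, 21, 24, 28, 42, 56, 84, 168.
Evaluate successive powers at the divisors of 168:
85^1 ≡ 85 (mod 203)
85^2 ≡ 120 (mod 203)
85^3 ≡ 50 (mod 203)
85^4 ≡ 190 (mod 203)
85^6 ≡ 64 (mod 203)
85^7 ≡ 162 (mod 203)
85^8 ≡ 169 (mod 203)
85^12 ≡ 36 (mod 203)
85^14 ≡ 57 (mod 203)
85^21 ≡ 99 (mod 203)
85^24 ≡ 78 (mod 203)
85^28 ≡ 1 (mod 203) ✓
The smallest such exponent is 28, so the order of 85 is 28.

28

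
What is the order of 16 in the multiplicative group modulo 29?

7

ord(16) | φ(29) = 29 − 1 = 28 = 2^2 · 7.
Divisors of 28: 1, 2, 4, 7, 14, 28.
Test each divisor d:
16^1 ≡ 16
16^2 ≡ 24
16^4 ≡ 25
16^7 ≡ 1
Therefore the multiplicative order of 16 modulo 29 is 7.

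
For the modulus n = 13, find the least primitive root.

2

φ(13) = 13 − 1 = 12 = 2^2 · 3.
g is a primitive root iff g^(12/q) ≢ 1 (mod 13) for each prime q ∈ {2, 3}.
g = 2: 2^6 ≡ 12; 2^4 ≡ 3 — none is 1, so 2 is a primitive root.
Hence the least primitive root of 13 is 2.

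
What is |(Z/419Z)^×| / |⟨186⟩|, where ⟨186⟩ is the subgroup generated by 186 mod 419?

ord(186) | φ(419) = 419 − 1 = 418 = 2 · 11 · 19.
Divisors of 418: 1, 2, 11, 19, 22, 38, 209, 418.
Evaluate successive powers at the divisors of 418:
186^1 ≡ 186
186^2 ≡ 238
186^11 ≡ 139
186^19 ≡ 169
186^22 ≡ 47
186^38 ≡ 69
186^209 ≡ 1
The order of 186 is 209, so the subgroup it generates has 209 elements.
The index is φ(419) / ord(186) = 418 / 209 = 2.

2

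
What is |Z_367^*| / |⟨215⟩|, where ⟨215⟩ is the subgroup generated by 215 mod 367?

ord(215) | φ(367) = 367 − 1 = 366 = 2 · 3 · 61.
Divisors of 366: 1, 2, 3, 6, 61, 122, 183, 366.
Check 215^d mod 367 for each divisor in increasing order:
215^1 ≡ 215
215^2 ≡ 350
215^3 ≡ 15
215^6 ≡ 225
215^61 ≡ 283
215^122 ≡ 83
215^183 ≡ 1
So ord_367(215) = 183, hence |⟨215⟩| = 183.
The index is φ(367) / ord(215) = 366 / 183 = 2.

2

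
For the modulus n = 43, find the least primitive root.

3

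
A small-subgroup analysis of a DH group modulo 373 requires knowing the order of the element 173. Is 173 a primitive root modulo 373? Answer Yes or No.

No

φ(373) = 373 − 1 = 372 = 2^2 · 3 · 31.
Test 173^(372/q) mod 373 for each prime factor q of 372:
173^186 ≡ 372 (mod 373)  [q = 2: ≢ 1 ✓]
173^124 ≡ 88 (mod 373)  [q = 3: ≢ 1 ✓]
173^12 ≡ 1 (mod 373)  [q = 31: ≡ 1 ✗]
173^12 ≡ 1 shows ord(173) | 12, strictly less than φ(373); not a primitive root.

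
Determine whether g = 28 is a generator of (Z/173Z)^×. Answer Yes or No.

Yes

φ(173) = 173 − 1 = 172 = 2^2 · 43.
An element g generates (Z/173Z)^× iff g^(172/q) ≢ 1 (mod 173) for each prime q ∈ {2, 43}.
28^86 ≡ 172 (mod 173)  [q = 2: ≢ 1 ✓]
28^4 ≡ 160 (mod 173)  [q = 43: ≢ 1 ✓]
Every test exponent gives a nontrivial residue, hence 28 generates the full group.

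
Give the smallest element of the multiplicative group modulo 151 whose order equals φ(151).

φ(151) = 151 − 1 = 150 = 2 · 3 · 5^2.
Test candidates g = 2, 3, … against the prime factors q ∈ {2, 3, 5} of φ(151): g is a generator iff g^(150/q) ≢ 1 for every such q.
g = 2: 2^75 ≡ 1 — hits 1, so not a primitive root.
g = 3: 3^75 ≡ 150; 3^50 ≡ 1 — hits 1, so not a primitive root.
g = 4: 4^75 ≡ 1 — hits 1, so not a primitive root.
g = 5: 5^75 ≡ 1 — hits 1, so not a primitive root.
g = 6: 6^75 ≡ 150; 6^50 ≡ 32; 6^30 ≡ 59 — none is 1, so 6 is a primitive root.
So 6 is the smallest generator of (Z/151Z)^×.

6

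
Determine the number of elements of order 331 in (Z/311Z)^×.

0

φ(311) = 311 − 1 = 310 = 2 · 5 · 31.
In a cyclic group of order 310, there are φ(d) elements of order d for each divisor d of 310, and zero for non-divisors.
331 does not divide 310, so no element of (Z/311Z)^× has order 331.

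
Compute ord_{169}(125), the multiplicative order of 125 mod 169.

52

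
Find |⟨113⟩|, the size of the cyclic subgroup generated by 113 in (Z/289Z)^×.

272

The order of 113 must divide φ(289) = φ(17^2) = 17·(17−1) = 272 = 2^4 · 17.
Divisors of 272: 1, 2, 4, 8, 16, 17, 34, 68, 136, 272.
Test each divisor d:
113^1 ≡ 113
113^2 ≡ 53
113^4 ≡ 208
113^8 ≡ 203
113^16 ≡ 171
113^17 ≡ 249
113^34 ≡ 155
113^68 ≡ 38
113^136 ≡ 288
113^272 ≡ 1
The smallest such exponent is 272, so the order of 113 is 272.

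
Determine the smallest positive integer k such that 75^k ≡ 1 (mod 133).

Since 75 ∈ (Z/133Z)^×, its order divides φ(133) = φ(7·19) = (7−1)·(19−1) = 6·18 = 108 = 2^2 · 3^3.
Divisors of 108: 1, 2, 3, 4, 6, 9, 12, 18, 27, 36, 54, 108.
Evaluate successive powers at the divisors of 108:
75^1 ≡ 75
75^2 ≡ 39
75^3 ≡ 132
75^4 ≡ 58
75^6 ≡ 1
So ord_133(75) = 6.

6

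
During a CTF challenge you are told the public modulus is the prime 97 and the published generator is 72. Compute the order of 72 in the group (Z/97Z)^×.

48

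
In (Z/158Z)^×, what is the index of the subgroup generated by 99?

ord(99) | φ(158) = φ(2)·φ(79) = 1·78 = 78 = 2 · 3 · 13.
Divisors of 78: 1, 2, 3, 6, 13, 26, 39, 78.
Compute 99^d (mod 158) for the divisors d until we hit 1:
99^1 ≡ 99 (mod 158)
99^2 ≡ 5 (mod 158)
99^3 ≡ 21 (mod 158)
99^6 ≡ 125 (mod 158)
99^13 ≡ 55 (mod 158)
99^26 ≡ 23 (mod 158)
99^39 ≡ 1 (mod 158) ✓
Thus |⟨99⟩| = ord(99) = 39.
Index = |(Z/158Z)^×| / |⟨99⟩| = 78 / 39 = 2.

2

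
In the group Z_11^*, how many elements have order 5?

φ(11) = 11 − 1 = 10 = 2 · 5.
(Z/11Z)^× is cyclic (|G| = 10); a cyclic group of order m has exactly φ(d) elements of each order d | m, and none otherwise.
5 | 10, and φ(5) = 5 − 1 = 4.

4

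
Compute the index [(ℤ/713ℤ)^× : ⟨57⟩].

The order of 57 must divide φ(713) = φ(23·31) = (23−1)·(31−1) = 22·30 = 660 = 2^2 · 3 · 5 · 11.
Divisors of 660: 1, 2, 3, 4, 5, 6, 10, 11, 12, 15, 20, 22, 30, 33, 44, 55, 60, 66, 110, 132, 165, 220, 330, 660.
Compute 57^d (mod 713) for the divisors d until we hit 1:
57^1 ≡ 57
57^2 ≡ 397
57^3 ≡ 526
57^4 ≡ 36
57^5 ≡ 626
57^6 ≡ 32
57^10 ≡ 439
57^11 ≡ 68
57^12 ≡ 311
57^15 ≡ 309
57^20 ≡ 211
57^22 ≡ 346
57^30 ≡ 652
57^33 ≡ 712
57^44 ≡ 645
57^55 ≡ 367
57^60 ≡ 156
57^66 ≡ 1
Thus |⟨57⟩| = ord(57) = 66.
Index = |(Z/713Z)^×| / |⟨57⟩| = 660 / 66 = 10.

10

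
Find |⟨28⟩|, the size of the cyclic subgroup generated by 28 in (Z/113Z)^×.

The order of 28 must divide φ(113) = 113 − 1 = 112 = 2^4 · 7.
Divisors of 112: 1, 2, 4, 7, 8, 14, 16, 28, 56, 112.
Test each divisor d:
28^1 ≡ 28 (mod 113)
28^2 ≡ 106 (mod 113)
28^4 ≡ 49 (mod 113)
28^7 ≡ 1 (mod 113) ✓
So ord_113(28) = 7.

7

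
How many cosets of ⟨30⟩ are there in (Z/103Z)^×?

6

The order of 30 must divide φ(103) = 103 − 1 = 102 = 2 · 3 · 17.
Divisors of 102: 1, 2, 3, 6, 17, 34, 51, 102.
Compute 30^d (mod 103) for the divisors d until we hit 1:
30^1 ≡ 30 (mod 103)
30^2 ≡ 76 (mod 103)
30^3 ≡ 14 (mod 103)
30^6 ≡ 93 (mod 103)
30^17 ≡ 1 (mod 103) ✓
The order of 30 is 17, so the subgroup it generates has 17 elements.
The index is φ(103) / ord(30) = 102 / 17 = 6.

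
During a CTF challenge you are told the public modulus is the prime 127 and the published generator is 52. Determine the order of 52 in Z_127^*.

9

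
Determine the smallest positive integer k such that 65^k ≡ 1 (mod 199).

99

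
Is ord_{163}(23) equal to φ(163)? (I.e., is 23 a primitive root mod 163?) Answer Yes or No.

No

φ(163) = 163 − 1 = 162 = 2 · 3^4.
It suffices to check that the order of 23 is not a proper divisor of 162: compute 23^(162/q) for q ∈ {2, 3}.
23^81 ≡ 162 (mod 163)  [q = 2: ≢ 1 ✓]
23^54 ≡ 1 (mod 163)  [q = 3: ≡ 1 ✗]
The check at q = 3 fails, so 23 generates a proper subgroup.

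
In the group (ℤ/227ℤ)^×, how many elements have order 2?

1

φ(227) = 227 − 1 = 226 = 2 · 113.
In a cyclic group of order 226, there are φ(d) elements of order d for each divisor d of 226, and zero for non-divisors.
2 | 226, and φ(2) = 2 − 1 = 1.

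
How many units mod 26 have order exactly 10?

0

φ(26) = φ(2)·φ(13) = 1·12 = 12 = 2^2 · 3.
Since (Z/26Z)^× is cyclic of order 12, the number of elements of order d is φ(d) when d | 12 and 0 otherwise.
10 does not divide 12, so no element of (Z/26Z)^× has order 10.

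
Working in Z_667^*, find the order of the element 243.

Since 243 ∈ (Z/667Z)^×, its order divides φ(667) = φ(23·29) = (23−1)·(29−1) = 22·28 = 616 = 2^3 · 7 · 11.
Divisors of 616: 1, 2, 4, 7, 8, 11, 14, 22, 28, 44, 56, 77, 88, 154, 308, 616.
Check 243^d mod 667 for each divisor in increasing order:
243^1 ≡ 243 (mod 667)
243^2 ≡ 353 (mod 667)
243^4 ≡ 547 (mod 667)
243^7 ≡ 331 (mod 667)
243^8 ≡ 393 (mod 667)
243^11 ≡ 300 (mod 667)
243^14 ≡ 173 (mod 667)
243^22 ≡ 622 (mod 667)
243^28 ≡ 581 (mod 667)
243^44 ≡ 24 (mod 667)
243^56 ≡ 59 (mod 667)
243^77 ≡ 162 (mod 667)
243^88 ≡ 576 (mod 667)
243^154 ≡ 231 (mod 667)
243^308 ≡ 1 (mod 667) ✓
Therefore the multiplicative order of 243 modulo 667 is 308.

308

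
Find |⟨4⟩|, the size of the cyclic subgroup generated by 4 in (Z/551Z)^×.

By Lagrange's theorem, ord_551(4) divides φ(551) = φ(19·29) = (19−1)·(29−1) = 18·28 = 504 = 2^3 · 3^2 · 7.
Divisors of 504: 1, 2, 3, 4, 6, 7, 8, 9, 12, 14, 18, 21, 24, 28, 36, 42, 56, 63, 72, 84, 126, 168, 252, 504.
Check 4^d mod 551 for each divisor in increasing order:
4^1 ≡ 4 (mod 551)
4^2 ≡ 16 (mod 551)
4^3 ≡ 64 (mod 551)
4^4 ≡ 256 (mod 551)
4^6 ≡ 239 (mod 551)
4^7 ≡ 405 (mod 551)
4^8 ≡ 518 (mod 551)
4^9 ≡ 419 (mod 551)
4^12 ≡ 368 (mod 551)
4^14 ≡ 378 (mod 551)
4^18 ≡ 343 (mod 551)
4^21 ≡ 463 (mod 551)
4^24 ≡ 429 (mod 551)
4^28 ≡ 175 (mod 551)
4^36 ≡ 286 (mod 551)
4^42 ≡ 30 (mod 551)
4^56 ≡ 320 (mod 551)
4^63 ≡ 115 (mod 551)
4^72 ≡ 248 (mod 551)
4^84 ≡ 349 (mod 551)
4^126 ≡ 1 (mod 551) ✓
The smallest such exponent is 126, so the order of 4 is 126.

126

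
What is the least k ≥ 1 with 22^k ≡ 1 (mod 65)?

12

By Lagrange's theorem, ord_65(22) divides φ(65) = φ(5·13) = (5−1)·(13−1) = 4·12 = 48 = 2^4 · 3.
Divisors of 48: 1, 2, 3, 4, 6, 8, 12, 16, 24, 48.
Check 22^d mod 65 for each divisor in increasing order:
22^1 ≡ 22 (mod 65)
22^2 ≡ 29 (mod 65)
22^3 ≡ 53 (mod 65)
22^4 ≡ 61 (mod 65)
22^6 ≡ 14 (mod 65)
22^8 ≡ 16 (mod 65)
22^12 ≡ 1 (mod 65) ✓
Therefore the multiplicative order of 22 modulo 65 is 12.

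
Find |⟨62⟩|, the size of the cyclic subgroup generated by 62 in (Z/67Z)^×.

11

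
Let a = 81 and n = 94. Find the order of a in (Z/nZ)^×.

23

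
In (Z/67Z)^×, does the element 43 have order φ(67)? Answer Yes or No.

No

φ(67) = 67 − 1 = 66 = 2 · 3 · 11.
It suffices to check that the order of 43 is not a proper divisor of 66: compute 43^(66/q) for q ∈ {2, 3, 11}.
43^33 ≡ 66 (mod 67)  [q = 2: ≢ 1 ✓]
43^22 ≡ 1 (mod 67)  [q = 3: ≡ 1 ✗]
43^6 ≡ 15 (mod 67)  [q = 11: ≢ 1 ✓]
Since 43^22 ≡ 1, the order of 43 divides 22 < 66, so 43 is not a primitive root.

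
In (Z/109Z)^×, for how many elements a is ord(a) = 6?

φ(109) = 109 − 1 = 108 = 2^2 · 3^3.
Since (Z/109Z)^× is cyclic of order 108, the number of elements of order d is φ(d) when d | 108 and 0 otherwise.
6 = 2 · 3 divides 108, and φ(6) = 2.

2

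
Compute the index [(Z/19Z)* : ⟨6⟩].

2

The order of 6 must divide φ(19) = 19 − 1 = 18 = 2 · 3^2.
Divisors of 18: 1, 2, 3, 6, 9, 18.
Check 6^d mod 19 for each divisor in increasing order:
6^1 ≡ 6 (mod 19)
6^2 ≡ 17 (mod 19)
6^3 ≡ 7 (mod 19)
6^6 ≡ 11 (mod 19)
6^9 ≡ 1 (mod 19) ✓
The order of 6 is 9, so the subgroup it generates has 9 elements.
Index = |(Z/19Z)^×| / |⟨6⟩| = 18 / 9 = 2.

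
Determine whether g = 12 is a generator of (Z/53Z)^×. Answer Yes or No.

φ(53) = 53 − 1 = 52 = 2^2 · 13.
12 is a primitive root mod 53 iff 12^(φ(53)/q) ≢ 1 for every prime q | φ(53), i.e. q ∈ {2, 13}.
12^26 ≡ 52 (mod 53)  [q = 2: ≢ 1 ✓]
12^4 ≡ 13 (mod 53)  [q = 13: ≢ 1 ✓]
None equal 1, so ord_53(12) = 52: 12 is a primitive root.

Yes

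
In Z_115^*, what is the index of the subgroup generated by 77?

2

ord(77) | φ(115) = φ(5·23) = (5−1)·(23−1) = 4·22 = 88 = 2^3 · 11.
Divisors of 88: 1, 2, 4, 8, 11, 22, 44, 88.
Compute 77^d (mod 115) for the divisors d until we hit 1:
77^1 ≡ 77 (mod 115)
77^2 ≡ 64 (mod 115)
77^4 ≡ 71 (mod 115)
77^8 ≡ 96 (mod 115)
77^11 ≡ 93 (mod 115)
77^22 ≡ 24 (mod 115)
77^44 ≡ 1 (mod 115) ✓
Thus |⟨77⟩| = ord(77) = 44.
Index = |(Z/115Z)^×| / |⟨77⟩| = 88 / 44 = 2.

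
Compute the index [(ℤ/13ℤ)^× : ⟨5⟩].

3

The order of 5 must divide φ(13) = 13 − 1 = 12 = 2^2 · 3.
Divisors of 12: 1, 2, 3, 4, 6, 12.
Compute 5^d (mod 13) for the divisors d until we hit 1:
5^1 ≡ 5 (mod 13)
5^2 ≡ 12 (mod 13)
5^3 ≡ 8 (mod 13)
5^4 ≡ 1 (mod 13) ✓
So ord_13(5) = 4, hence |⟨5⟩| = 4.
Index = |(Z/13Z)^×| / |⟨5⟩| = 12 / 4 = 3.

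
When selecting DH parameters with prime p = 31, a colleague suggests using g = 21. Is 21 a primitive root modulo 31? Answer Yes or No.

Yes

φ(31) = 31 − 1 = 30 = 2 · 3 · 5.
21 is a primitive root mod 31 iff 21^(φ(31)/q) ≢ 1 for every prime q | φ(31), i.e. q ∈ {2, 3, 5}.
21^15 ≡ 30 (mod 31)  [q = 2: ≢ 1 ✓]
21^10 ≡ 5 (mod 31)  [q = 3: ≢ 1 ✓]
21^6 ≡ 2 (mod 31)  [q = 5: ≢ 1 ✓]
All checks pass, so 21 has order 30 and is a primitive root modulo 31.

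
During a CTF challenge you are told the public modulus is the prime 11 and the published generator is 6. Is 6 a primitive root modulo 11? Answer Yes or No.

Yes

φ(11) = 11 − 1 = 10 = 2 · 5.
Test 6^(10/q) mod 11 for each prime factor q of 10:
6^5 ≡ 10 (mod 11)  [q = 2: ≢ 1 ✓]
6^2 ≡ 3 (mod 11)  [q = 5: ≢ 1 ✓]
None equal 1, so ord_11(6) = 10: 6 is a primitive root.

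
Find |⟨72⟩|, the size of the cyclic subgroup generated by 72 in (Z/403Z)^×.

60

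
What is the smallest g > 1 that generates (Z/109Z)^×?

6

φ(109) = 109 − 1 = 108 = 2^2 · 3^3.
g is a primitive root iff g^(108/q) ≢ 1 (mod 109) for each prime q ∈ {2, 3}.
g = 2: 2^54 ≡ 108; 2^36 ≡ 1 — hits 1, so not a primitive root.
g = 3: 3^54 ≡ 1 — hits 1, so not a primitive root.
g = 4: 4^54 ≡ 1 — hits 1, so not a primitive root.
g = 5: 5^54 ≡ 1 — hits 1, so not a primitive root.
g = 6: 6^54 ≡ 108; 6^36 ≡ 63 — none is 1, so 6 is a primitive root.
The smallest primitive root modulo 109 is 6.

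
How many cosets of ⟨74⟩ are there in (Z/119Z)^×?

2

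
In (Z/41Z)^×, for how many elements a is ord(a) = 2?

1

φ(41) = 41 − 1 = 40 = 2^3 · 5.
In a cyclic group of order 40, there are φ(d) elements of order d for each divisor d of 40, and zero for non-divisors.
2 | 40, and φ(2) = 2 − 1 = 1.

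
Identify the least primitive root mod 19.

2

φ(19) = 19 − 1 = 18 = 2 · 3^2.
g is a primitive root iff g^(18/q) ≢ 1 (mod 19) for each prime q ∈ {2, 3}.
g = 2: 2^9 ≡ 18; 2^6 ≡ 7 — none is 1, so 2 is a primitive root.
The smallest primitive root modulo 19 is 2.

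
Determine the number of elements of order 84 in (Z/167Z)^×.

0

φ(167) = 167 − 1 = 166 = 2 · 83.
(Z/167Z)^× is cyclic (|G| = 166); a cyclic group of order m has exactly φ(d) elements of each order d | m, and none otherwise.
Since 84 ∤ 166, the count is 0.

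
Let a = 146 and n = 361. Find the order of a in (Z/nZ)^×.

342

The order of 146 must divide φ(361) = φ(19^2) = 19·(19−1) = 342 = 2 · 3^2 · 19.
Divisors of 342: 1, 2, 3, 6, 9, 18, 19, 38, 57, 114, 171, 342.
Compute 146^d (mod 361) for the divisors d until we hit 1:
146^1 ≡ 146
146^2 ≡ 17
146^3 ≡ 316
146^6 ≡ 220
146^9 ≡ 208
146^18 ≡ 305
146^19 ≡ 127
146^38 ≡ 245
146^57 ≡ 69
146^114 ≡ 68
146^171 ≡ 360
146^342 ≡ 1
Therefore the multiplicative order of 146 modulo 361 is 342.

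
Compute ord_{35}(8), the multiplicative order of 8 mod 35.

4

Since 8 ∈ (Z/35Z)^×, its order divides φ(35) = φ(5·7) = (5−1)·(7−1) = 4·6 = 24 = 2^3 · 3.
Divisors of 24: 1, 2, 3, 4, 6, 8, 12, 24.
Compute 8^d (mod 35) for the divisors d until we hit 1:
8^1 ≡ 8 (mod 35)
8^2 ≡ 29 (mod 35)
8^3 ≡ 22 (mod 35)
8^4 ≡ 1 (mod 35) ✓
Hence ord(8) = 4.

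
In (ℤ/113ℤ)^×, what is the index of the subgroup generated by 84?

1

By Lagrange's theorem, ord_113(84) divides φ(113) = 113 − 1 = 112 = 2^4 · 7.
Divisors of 112: 1, 2, 4, 7, 8, 14, 16, 28, 56, 112.
Test each divisor d:
84^1 ≡ 84
84^2 ≡ 50
84^4 ≡ 14
84^7 ≡ 40
84^8 ≡ 83
84^14 ≡ 18
84^16 ≡ 109
84^28 ≡ 98
84^56 ≡ 112
84^112 ≡ 1
So ord_113(84) = 112, hence |⟨84⟩| = 112.
[(Z/113Z)^× : ⟨84⟩] = 112/112 = 1.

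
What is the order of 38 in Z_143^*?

ord(38) | φ(143) = φ(11·13) = (11−1)·(13−1) = 10·12 = 120 = 2^3 · 3 · 5.
Divisors of 120: 1, 2, 3, 4, 5, 6, 8, 10, 12, 15, 20, 24, 30, 40, 60, 120.
Evaluate successive powers at the divisors of 120:
38^1 ≡ 38
38^2 ≡ 14
38^3 ≡ 103
38^4 ≡ 53
38^5 ≡ 12
38^6 ≡ 27
38^8 ≡ 92
38^10 ≡ 1
So ord_143(38) = 10.

10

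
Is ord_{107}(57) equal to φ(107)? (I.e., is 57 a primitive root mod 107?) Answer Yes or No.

No

φ(107) = 107 − 1 = 106 = 2 · 53.
An element g generates (Z/107Z)^× iff g^(106/q) ≢ 1 (mod 107) for each prime q ∈ {2, 53}.
57^53 ≡ 1 (mod 107)  [q = 2: ≡ 1 ✗]
57^2 ≡ 39 (mod 107)  [q = 53: ≢ 1 ✓]
57^53 ≡ 1 shows ord(57) | 53, strictly less than φ(107); not a primitive root.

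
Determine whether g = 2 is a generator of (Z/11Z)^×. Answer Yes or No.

Yes

φ(11) = 11 − 1 = 10 = 2 · 5.
Test 2^(10/q) mod 11 for each prime factor q of 10:
2^5 ≡ 10 (mod 11)  [q = 2: ≢ 1 ✓]
2^2 ≡ 4 (mod 11)  [q = 5: ≢ 1 ✓]
All checks pass, so 2 has order 10 and is a primitive root modulo 11.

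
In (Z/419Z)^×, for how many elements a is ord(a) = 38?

φ(419) = 419 − 1 = 418 = 2 · 11 · 19.
(Z/419Z)^× is cyclic (|G| = 418); a cyclic group of order m has exactly φ(d) elements of each order d | m, and none otherwise.
38 = 2 · 19 divides 418, and φ(38) = 18.

18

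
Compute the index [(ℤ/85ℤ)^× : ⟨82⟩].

By Lagrange's theorem, ord_85(82) divides φ(85) = φ(5·17) = (5−1)·(17−1) = 4·16 = 64 = 2^6.
Divisors of 64: 1, 2, 4, 8, 16, 32, 64.
Evaluate successive powers at the divisors of 64:
82^1 ≡ 82 (mod 85)
82^2 ≡ 9 (mod 85)
82^4 ≡ 81 (mod 85)
82^8 ≡ 16 (mod 85)
82^16 ≡ 1 (mod 85) ✓
The order of 82 is 16, so the subgroup it generates has 16 elements.
The index is φ(85) / ord(82) = 64 / 16 = 4.

4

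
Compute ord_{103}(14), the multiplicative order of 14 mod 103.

By Lagrange's theorem, ord_103(14) divides φ(103) = 103 − 1 = 102 = 2 · 3 · 17.
Divisors of 102: 1, 2, 3, 6, 17, 34, 51, 102.
Evaluate successive powers at the divisors of 102:
14^1 ≡ 14 (mod 103)
14^2 ≡ 93 (mod 103)
14^3 ≡ 66 (mod 103)
14^6 ≡ 30 (mod 103)
14^17 ≡ 1 (mod 103) ✓
So ord_103(14) = 17.

17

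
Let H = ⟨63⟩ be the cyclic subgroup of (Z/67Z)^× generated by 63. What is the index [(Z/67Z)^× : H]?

The order of 63 must divide φ(67) = 67 − 1 = 66 = 2 · 3 · 11.
Divisors of 66: 1, 2, 3, 6, 11, 22, 33, 66.
Check 63^d mod 67 for each divisor in increasing order:
63^1 ≡ 63 (mod 67)
63^2 ≡ 16 (mod 67)
63^3 ≡ 3 (mod 67)
63^6 ≡ 9 (mod 67)
63^11 ≡ 30 (mod 67)
63^22 ≡ 29 (mod 67)
63^33 ≡ 66 (mod 67)
63^66 ≡ 1 (mod 67) ✓
So ord_67(63) = 66, hence |⟨63⟩| = 66.
The index is φ(67) / ord(63) = 66 / 66 = 1.

1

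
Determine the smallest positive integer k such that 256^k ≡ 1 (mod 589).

45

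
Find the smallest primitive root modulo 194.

5

φ(194) = φ(2)·φ(97) = 1·96 = 96 = 2^5 · 3.
g is a primitive root iff g^(96/q) ≢ 1 (mod 194) for each prime q ∈ {2, 3}.
g = 2: gcd(2, 194) = 2 > 1, not a unit — skip.
g = 3: 3^48 ≡ 1 — hits 1, so not a primitive root.
g = 4: gcd(4, 194) = 2 > 1, not a unit — skip.
g = 5: 5^48 ≡ 193; 5^32 ≡ 35 — none is 1, so 5 is a primitive root.
The smallest primitive root modulo 194 is 5.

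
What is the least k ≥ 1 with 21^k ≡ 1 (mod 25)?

5

ord(21) | φ(25) = φ(5^2) = 5·(5−1) = 20 = 2^2 · 5.
Divisors of 20: 1, 2, 4, 5, 10, 20.
Check 21^d mod 25 for each divisor in increasing order:
21^1 ≡ 21 (mod 25)
21^2 ≡ 16 (mod 25)
21^4 ≡ 6 (mod 25)
21^5 ≡ 1 (mod 25) ✓
So ord_25(21) = 5.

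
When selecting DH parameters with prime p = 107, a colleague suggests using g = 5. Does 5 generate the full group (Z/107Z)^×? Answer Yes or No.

φ(107) = 107 − 1 = 106 = 2 · 53.
An element g generates (Z/107Z)^× iff g^(106/q) ≢ 1 (mod 107) for each prime q ∈ {2, 53}.
5^53 ≡ 106 (mod 107)  [q = 2: ≢ 1 ✓]
5^2 ≡ 25 (mod 107)  [q = 53: ≢ 1 ✓]
All checks pass, so 5 has order 106 and is a primitive root modulo 107.

Yes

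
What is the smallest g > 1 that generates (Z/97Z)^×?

5

φ(97) = 97 − 1 = 96 = 2^5 · 3.
g is a primitive root iff g^(96/q) ≢ 1 (mod 97) for each prime q ∈ {2, 3}.
g = 2: 2^48 ≡ 1 — hits 1, so not a primitive root.
g = 3: 3^48 ≡ 1 — hits 1, so not a primitive root.
g = 4: 4^48 ≡ 1 — hits 1, so not a primitive root.
g = 5: 5^48 ≡ 96; 5^32 ≡ 35 — none is 1, so 5 is a primitive root.
The smallest primitive root modulo 97 is 5.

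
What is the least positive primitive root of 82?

φ(82) = φ(2)·φ(41) = 1·40 = 40 = 2^3 · 5.
Test candidates g = 2, 3, … against the prime factors q ∈ {2, 5} of φ(82): g is a generator iff g^(40/q) ≢ 1 for every such q.
g = 2: gcd(2, 82) = 2 > 1, not a unit — skip.
g = 3: 3^20 ≡ 81; 3^8 ≡ 1 — hits 1, so not a primitive root.
g = 4: gcd(4, 82) = 2 > 1, not a unit — skip.
g = 5: 5^20 ≡ 1 — hits 1, so not a primitive root.
g = 6: gcd(6, 82) = 2 > 1, not a unit — skip.
g = 7: 7^20 ≡ 81; 7^8 ≡ 37 — none is 1, so 7 is a primitive root.
Hence the least primitive root of 82 is 7.

7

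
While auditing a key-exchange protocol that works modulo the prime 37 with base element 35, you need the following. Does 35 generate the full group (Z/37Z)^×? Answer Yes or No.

Yes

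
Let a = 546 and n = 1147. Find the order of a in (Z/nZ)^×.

ord(546) | φ(1147) = φ(31·37) = (31−1)·(37−1) = 30·36 = 1080 = 2^3 · 3^3 · 5.
Divisors of 1080: 1, 2, 3, 4, 5, 6, 8, 9, 10, 12, 15, 18, 20, 24, 27, 30, 36, 40, 45, 54, 60, 72, 90, 108, 120, 135, 180, 216, 270, 360, 540, 1080.
Compute 546^d (mod 1147) for the divisors d until we hit 1:
546^1 ≡ 546 (mod 1147)
546^2 ≡ 1043 (mod 1147)
546^3 ≡ 566 (mod 1147)
546^4 ≡ 493 (mod 1147)
546^5 ≡ 780 (mod 1147)
546^6 ≡ 343 (mod 1147)
546^8 ≡ 1032 (mod 1147)
546^9 ≡ 295 (mod 1147)
546^10 ≡ 490 (mod 1147)
546^12 ≡ 655 (mod 1147)
546^15 ≡ 249 (mod 1147)
546^18 ≡ 1000 (mod 1147)
546^20 ≡ 377 (mod 1147)
546^24 ≡ 47 (mod 1147)
546^27 ≡ 221 (mod 1147)
546^30 ≡ 63 (mod 1147)
546^36 ≡ 963 (mod 1147)
546^40 ≡ 1048 (mod 1147)
546^45 ≡ 776 (mod 1147)
546^54 ≡ 667 (mod 1147)
546^60 ≡ 528 (mod 1147)
546^72 ≡ 593 (mod 1147)
546^90 ≡ 1 (mod 1147) ✓
The smallest such exponent is 90, so the order of 546 is 90.

90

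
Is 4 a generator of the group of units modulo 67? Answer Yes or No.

φ(67) = 67 − 1 = 66 = 2 · 3 · 11.
It suffices to check that the order of 4 is not a proper divisor of 66: compute 4^(66/q) for q ∈ {2, 3, 11}.
4^33 ≡ 1 (mod 67)  [q = 2: ≡ 1 ✗]
4^22 ≡ 29 (mod 67)  [q = 3: ≢ 1 ✓]
4^6 ≡ 9 (mod 67)  [q = 11: ≢ 1 ✓]
The check at q = 2 fails, so 4 generates a proper subgroup.

No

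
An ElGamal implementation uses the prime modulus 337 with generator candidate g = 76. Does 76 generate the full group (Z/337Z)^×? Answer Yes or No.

φ(337) = 337 − 1 = 336 = 2^4 · 3 · 7.
It suffices to check that the order of 76 is not a proper divisor of 336: compute 76^(336/q) for q ∈ {2, 3, 7}.
76^168 ≡ 336 (mod 337)  [q = 2: ≢ 1 ✓]
76^112 ≡ 1 (mod 337)  [q = 3: ≡ 1 ✗]
76^48 ≡ 64 (mod 337)  [q = 7: ≢ 1 ✓]
Since 76^112 ≡ 1, the order of 76 divides 112 < 336, so 76 is not a primitive root.

No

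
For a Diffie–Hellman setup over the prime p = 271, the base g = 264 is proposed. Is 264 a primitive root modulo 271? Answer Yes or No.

φ(271) = 271 − 1 = 270 = 2 · 3^3 · 5.
264 is a primitive root mod 271 iff 264^(φ(271)/q) ≢ 1 for every prime q | φ(271), i.e. q ∈ {2, 3, 5}.
264^135 ≡ 270 (mod 271)  [q = 2: ≢ 1 ✓]
264^90 ≡ 242 (mod 271)  [q = 3: ≢ 1 ✓]
264^54 ≡ 100 (mod 271)  [q = 5: ≢ 1 ✓]
None equal 1, so ord_271(264) = 270: 264 is a primitive root.

Yes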